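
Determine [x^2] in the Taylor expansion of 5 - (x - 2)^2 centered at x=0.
Expand to order 2: 5 - (x - 2)^2 = -x^2 + 4·x + 1 + O(x^3).
The coefficient of x^2 is -1.

Final answer: -1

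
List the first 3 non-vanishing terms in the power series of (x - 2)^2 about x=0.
x^2 - 4·x + 4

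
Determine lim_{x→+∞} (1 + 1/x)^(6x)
As x → +∞: write (1 + 1/x)^(6x) = ((1 + 1/x)^x)^6 → (e^1)^6 = e^6.
Limit = e^(6).

Final answer: e^(6)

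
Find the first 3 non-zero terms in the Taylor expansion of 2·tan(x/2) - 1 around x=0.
x^3/12 + x - 1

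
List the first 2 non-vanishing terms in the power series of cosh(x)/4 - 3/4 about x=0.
x^2/8 - 1/2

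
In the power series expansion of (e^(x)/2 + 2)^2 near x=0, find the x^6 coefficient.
Expand to order 6: (e^(x)/2 + 2)^2 = x^6/40 + x^5/12 + x^4/4 + 2·x^3/3 + 3·x^2/2 + 5·x/2 + 25/4 + O(x^7).
The coefficient of x^6 is 1/40.

Final answer: 1/40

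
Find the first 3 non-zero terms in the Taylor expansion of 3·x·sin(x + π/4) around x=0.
-3·√(2)·x^3/4 + 3·√(2)·x^2/2 + 3·√(2)·x/2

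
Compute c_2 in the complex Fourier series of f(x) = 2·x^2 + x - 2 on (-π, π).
Compute the real Fourier coefficients first: a_2 = 2, b_2 = -1.
Then c_2 = (a_2 − i·b_2)/2 = 1 + i/2.

Final answer: 1 + i/2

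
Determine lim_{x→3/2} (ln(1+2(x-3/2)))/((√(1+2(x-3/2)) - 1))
Both numerator and denominator → 0 as x → 3/2; this is a 0/0 indeterminate form.
Expand each to leading order near x = 3/2: numerator ~ 2·(x - 3/2), denominator ~ (x - 3/2).
The limit of the ratio is 2.

Final answer: 2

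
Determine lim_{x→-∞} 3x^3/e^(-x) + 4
The quotient is an ∞/∞ indeterminate form as x → -∞.
Compare growth rates of the dominant terms (exponentials ≫ polynomials ≫ logarithms), or apply L'Hôpital's rule; the quotient → 0.
Adding the constant: 0 + 4 = 4. Limit = 4.

Final answer: 4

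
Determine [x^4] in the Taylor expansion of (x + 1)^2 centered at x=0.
Expand to order 4: (x + 1)^2 = x^2 + 2·x + 1 + O(x^5).
The coefficient of x^4 is 0.

Final answer: 0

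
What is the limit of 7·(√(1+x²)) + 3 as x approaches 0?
Direct substitution at x = 0 gives 10.

Final answer: 10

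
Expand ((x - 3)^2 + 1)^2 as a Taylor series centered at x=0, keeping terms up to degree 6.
x^4 - 12·x^3 + 56·x^2 - 120·x + 100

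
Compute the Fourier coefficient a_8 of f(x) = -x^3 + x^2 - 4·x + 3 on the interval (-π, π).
a_8 = (1/π) ∫_{-π}^{π} f(x)·cos(8x) dx.
Evaluate the integral (use parity and integration by parts as needed): a_8 = 1/16.

Final answer: 1/16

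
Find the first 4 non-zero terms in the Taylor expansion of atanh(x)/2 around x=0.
x^7/14 + x^5/10 + x^3/6 + x/2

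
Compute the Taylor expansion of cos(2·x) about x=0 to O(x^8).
-4·x^6/45 + 2·x^4/3 - 2·x^2 + 1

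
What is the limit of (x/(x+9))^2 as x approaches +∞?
As x → +∞: x/(x+9) = 1/(1 + 9/x) → 1, and the 2nd power of a limit-1 base also → 1.
Limit = 1.

Final answer: 1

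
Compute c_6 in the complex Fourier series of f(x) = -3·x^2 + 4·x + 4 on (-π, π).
Compute the real Fourier coefficients first: a_6 = -1/3, b_6 = -4/3.
Then c_6 = (a_6 − i·b_6)/2 = -1/6 + 2·i/3.

Final answer: -1/6 + 2·i/3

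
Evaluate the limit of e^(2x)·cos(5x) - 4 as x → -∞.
Evaluate the dominant behaviour as x → -∞; each term tends to a finite value or vanishes.
Limit = -4.

Final answer: -4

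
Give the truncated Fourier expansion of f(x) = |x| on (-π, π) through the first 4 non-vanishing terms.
-4·cos(x)/π - 4·cos(3·x)/(9·π) - 4·cos(5·x)/(25·π) + π/2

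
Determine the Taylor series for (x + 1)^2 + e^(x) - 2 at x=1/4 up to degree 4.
-7/16 + e^(1/4) + (e^(1/4) + 5/2)·(x - 1/4) + (e^(1/4)/2 + 1)·(x - 1/4)^2 + e^(1/4)·(x - 1/4)^3/6 + e^(1/4)·(x - 1/4)^4/24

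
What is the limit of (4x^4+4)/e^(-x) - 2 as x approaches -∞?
The quotient is an ∞/∞ indeterminate form as x → -∞.
Compare growth rates of the dominant terms (exponentials ≫ polynomials ≫ logarithms), or apply L'Hôpital's rule; the quotient → 0.
Adding the constant: 0 - 2 = -2. Limit = -2.

Final answer: -2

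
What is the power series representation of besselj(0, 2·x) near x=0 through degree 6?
-x^6/36 + x^4/4 - x^2 + 1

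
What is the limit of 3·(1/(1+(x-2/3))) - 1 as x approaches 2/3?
Direct substitution at x = 2/3 gives 2.

Final answer: 2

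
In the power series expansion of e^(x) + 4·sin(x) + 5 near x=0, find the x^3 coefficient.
Expand to order 3: e^(x) + 4·sin(x) + 5 = -x^3/2 + x^2/2 + 5·x + 6 + O(x^4).
The coefficient of x^3 is -1/2.

Final answer: -1/2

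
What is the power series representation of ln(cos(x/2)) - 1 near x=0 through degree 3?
-x^2/8 - 1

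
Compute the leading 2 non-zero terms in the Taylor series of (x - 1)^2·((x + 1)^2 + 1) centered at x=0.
2 - 2·x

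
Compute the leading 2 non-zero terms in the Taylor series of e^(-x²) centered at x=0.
1 - x^2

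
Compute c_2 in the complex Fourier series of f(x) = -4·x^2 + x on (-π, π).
Compute the real Fourier coefficients first: a_2 = -4, b_2 = -1.
Then c_2 = (a_2 − i·b_2)/2 = -2 + i/2.

Final answer: -2 + i/2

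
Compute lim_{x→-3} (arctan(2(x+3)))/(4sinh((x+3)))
Both numerator and denominator → 0 as x → -3; this is a 0/0 indeterminate form.
Expand each to leading order near x = -3: numerator ~ 2·(x + 3), denominator ~ 4·(x + 3).
The limit of the ratio is 1/2.

Final answer: 1/2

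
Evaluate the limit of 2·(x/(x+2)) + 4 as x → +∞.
Evaluate the dominant behaviour as x → +∞; each term tends to a finite value or vanishes.
Limit = 6.

Final answer: 6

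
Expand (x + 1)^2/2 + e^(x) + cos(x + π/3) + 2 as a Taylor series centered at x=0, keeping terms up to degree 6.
x^6/1440 + x^5·(1/120 - √(3)/240) + x^4/16 + x^3·(√(3)/12 + 1/6) + 3·x^2/4 + x·(2 - √(3)/2) + 4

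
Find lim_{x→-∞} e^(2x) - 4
Evaluate the dominant behaviour as x → -∞; each term tends to a finite value or vanishes.
Limit = -4.

Final answer: -4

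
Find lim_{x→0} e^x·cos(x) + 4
Direct substitution at x = 0 gives 5.

Final answer: 5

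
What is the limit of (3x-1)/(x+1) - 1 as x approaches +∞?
Evaluate the dominant behaviour as x → +∞; each term tends to a finite value or vanishes.
Limit = 2.

Final answer: 2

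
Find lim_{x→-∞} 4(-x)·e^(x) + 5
The product is a 0·∞ indeterminate form at x → -∞.
Rewrite the product as 4(-x) / e^(-x) (an ∞/∞ form) and apply L'Hôpital, or use the standard hierarchy e^(|x|) ≫ |(-x)| as x → -∞.
The indeterminate product → 0, so the limit = 5.

Final answer: 5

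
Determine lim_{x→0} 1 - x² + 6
Direct substitution at x = 0 gives 7.

Final answer: 7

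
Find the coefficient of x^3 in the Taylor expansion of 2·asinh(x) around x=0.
Expand to order 3: 2·asinh(x) = -x^3/3 + 2·x + O(x^4).
The coefficient of x^3 is -1/3.

Final answer: -1/3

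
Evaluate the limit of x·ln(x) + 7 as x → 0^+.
The product is a 0·∞ indeterminate form at x → 0⁺.
Rewrite the product as ln(x) / x^(-1) and apply L'Hôpital, or use the standard hierarchy x^(-1) ≫ |ln x| as x → 0⁺.
The indeterminate product → 0, so the limit = 7.

Final answer: 7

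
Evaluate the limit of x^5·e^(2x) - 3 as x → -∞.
The product is a 0·∞ indeterminate form at x → -∞.
Rewrite the product as x^5 / e^(-2x) (an ∞/∞ form) and apply L'Hôpital, or use the standard hierarchy e^(2|x|) ≫ |x^5| as x → -∞.
The indeterminate product → 0, so the limit = -3.

Final answer: -3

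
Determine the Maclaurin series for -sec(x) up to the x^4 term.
-5·x^4/24 - x^2/2 - 1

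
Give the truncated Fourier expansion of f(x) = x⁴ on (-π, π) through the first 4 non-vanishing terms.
(48 - 8·π^2)·cos(x) + (-3 + 2·π^2)·cos(2·x) + (16/27 - 8·π^2/9)·cos(3·x) + π^4/5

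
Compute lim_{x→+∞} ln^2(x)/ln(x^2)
This is an ∞/∞ indeterminate form as x → +∞.
Write ln(x^2) = 2·ln(x), reducing the quotient to ln(x)/2 → ∞.
Limit = ∞.

Final answer: ∞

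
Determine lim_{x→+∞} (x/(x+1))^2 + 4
As x → +∞: x/(x+1) = 1/(1 + 1/x) → 1, and the 2nd power of a limit-1 base also → 1; with the additive constant, 1 + 4 = 5.
Limit = 5.

Final answer: 5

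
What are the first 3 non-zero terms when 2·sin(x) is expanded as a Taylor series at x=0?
x^5/60 - x^3/3 + 2·x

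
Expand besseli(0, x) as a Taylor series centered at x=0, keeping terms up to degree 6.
x^6/2304 + x^4/64 + x^2/4 + 1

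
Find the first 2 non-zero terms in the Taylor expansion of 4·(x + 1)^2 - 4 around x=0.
4·x^2 + 8·x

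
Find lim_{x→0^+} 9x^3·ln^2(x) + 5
The product is a 0·∞ indeterminate form at x → 0⁺.
Rewrite the product as 9·ln^2(x) / x^(-3) and apply L'Hôpital, or use the standard hierarchy x^(-3) ≫ |ln x|^2 as x → 0⁺.
The indeterminate product → 0, so the limit = 5.

Final answer: 5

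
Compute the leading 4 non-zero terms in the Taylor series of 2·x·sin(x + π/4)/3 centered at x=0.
-√(2)·x^4/18 - √(2)·x^3/6 + √(2)·x^2/3 + √(2)·x/3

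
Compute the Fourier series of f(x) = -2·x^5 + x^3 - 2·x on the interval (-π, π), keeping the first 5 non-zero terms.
(-496 - 4·π^4 + 82·π^2)·sin(x) + (-11·π^2 + 37/2 + 2·π^4)·sin(2·x) + (-4·π^4/3 - 304/81 + 98·π^2/27)·sin(3·x) + (-7·π^2/4 + 53/32 + π^4)·sin(4·x) + (-4·π^4/5 - 656/625 + 26·π^2/25)·sin(5·x)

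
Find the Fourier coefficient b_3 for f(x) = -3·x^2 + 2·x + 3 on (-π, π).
b_3 = (1/π) ∫_{-π}^{π} f(x)·sin(3x) dx.
Evaluate the integral (use parity and integration by parts as needed): b_3 = 4/3.

Final answer: 4/3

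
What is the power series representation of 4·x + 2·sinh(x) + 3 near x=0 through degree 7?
x^7/2520 + x^5/60 + x^3/3 + 6·x + 3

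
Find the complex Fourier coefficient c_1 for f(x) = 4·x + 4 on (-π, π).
Compute the real Fourier coefficients first: a_1 = 0, b_1 = 8.
Then c_1 = (a_1 − i·b_1)/2 = -4·i.

Final answer: -4·i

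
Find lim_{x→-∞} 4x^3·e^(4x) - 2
The product is a 0·∞ indeterminate form at x → -∞.
Rewrite the product as 4x^3 / e^(-4x) (an ∞/∞ form) and apply L'Hôpital, or use the standard hierarchy e^(4|x|) ≫ |x^3| as x → -∞.
The indeterminate product → 0, so the limit = -2.

Final answer: -2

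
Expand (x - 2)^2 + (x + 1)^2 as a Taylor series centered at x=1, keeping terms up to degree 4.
5 + 2·(x - 1) + 2·(x - 1)^2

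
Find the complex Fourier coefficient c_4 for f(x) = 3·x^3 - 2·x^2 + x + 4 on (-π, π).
Compute the real Fourier coefficients first: a_4 = -1/2, b_4 = 1/16 - 3·π^2/2.
Then c_4 = (a_4 − i·b_4)/2 = -1/4 - i/32 + 3·i·π^2/4.

Final answer: -1/4 - i/32 + 3·i·π^2/4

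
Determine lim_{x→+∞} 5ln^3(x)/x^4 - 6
The quotient is an ∞/∞ indeterminate form as x → +∞.
The polynomial denominator x^4 dominates the logarithmic numerator (any positive power of x ≫ ln^3(x) as x → ∞), so the quotient → 0.
Adding the constant: 0 - 6 = -6. Limit = -6.

Final answer: -6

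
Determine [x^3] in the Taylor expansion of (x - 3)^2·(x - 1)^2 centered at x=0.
Expand to order 3: (x - 3)^2·(x - 1)^2 = -8·x^3 + 22·x^2 - 24·x + 9 + O(x^4).
The coefficient of x^3 is -8.

Final answer: -8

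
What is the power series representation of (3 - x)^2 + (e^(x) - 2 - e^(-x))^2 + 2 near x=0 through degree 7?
-x^7/630 + 8·x^6/45 - x^5/15 + 4·x^4/3 - 4·x^3/3 + 5·x^2 - 14·x + 15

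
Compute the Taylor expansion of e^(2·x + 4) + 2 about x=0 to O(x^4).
4·x^3·e^(4)/3 + 2·x^2·e^(4) + 2·x·e^(4) + 2 + e^(4)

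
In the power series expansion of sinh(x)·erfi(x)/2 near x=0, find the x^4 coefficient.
Expand to order 4: sinh(x)·erfi(x)/2 = x^4/(2·√(π)) + x^2/√(π) + O(x^5).
The coefficient of x^4 is 1/(2·√(π)).

Final answer: 1/(2·√(π))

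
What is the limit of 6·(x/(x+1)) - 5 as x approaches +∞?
Evaluate the dominant behaviour as x → +∞; each term tends to a finite value or vanishes.
Limit = 1.

Final answer: 1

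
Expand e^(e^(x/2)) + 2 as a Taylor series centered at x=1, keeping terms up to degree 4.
2 + e^(e^(1/2)) + e^(1/2)·e^(e^(1/2))·(x - 1)/2 + (e^(1/2)·e^(e^(1/2))/8 + e·e^(e^(1/2))/8)·(x - 1)^2 + (e^(1/2)·e^(e^(1/2))/48 + e^(3/2)·e^(e^(1/2))/48 + e·e^(e^(1/2))/16)·(x - 1)^3 + (e^(1/2)·e^(e^(1/2))/384 + e^(2)·e^(e^(1/2))/384 + 7·e·e^(e^(1/2))/384 + e^(3/2)·e^(e^(1/2))/64)·(x - 1)^4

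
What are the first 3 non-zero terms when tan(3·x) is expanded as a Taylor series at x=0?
162·x^5/5 + 9·x^3 + 3·x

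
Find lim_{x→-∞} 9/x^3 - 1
Evaluate the dominant behaviour as x → -∞; each term tends to a finite value or vanishes.
Limit = -1.

Final answer: -1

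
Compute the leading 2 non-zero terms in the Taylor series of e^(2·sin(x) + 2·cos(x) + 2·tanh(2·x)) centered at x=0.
6·x·e^(2) + e^(2)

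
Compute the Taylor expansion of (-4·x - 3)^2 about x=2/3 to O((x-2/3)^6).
289/9 + 136·(x - 2/3)/3 + 16·(x - 2/3)^2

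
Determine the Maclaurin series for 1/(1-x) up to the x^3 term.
x^3 + x^2 + x + 1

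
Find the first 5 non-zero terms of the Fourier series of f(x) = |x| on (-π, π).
-4·cos(x)/π - 4·cos(3·x)/(9·π) - 4·cos(5·x)/(25·π) - 4·cos(7·x)/(49·π) + π/2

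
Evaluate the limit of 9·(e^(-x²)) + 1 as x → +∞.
Evaluate the dominant behaviour as x → +∞; each term tends to a finite value or vanishes.
Limit = 1.

Final answer: 1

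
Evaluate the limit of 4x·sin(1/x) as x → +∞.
As x → +∞: let u = 1/x → 0⁺; then 4·x·sin(1/x) = 4·1·sin(u)/u → 4·1·1 = 4.
Limit = 4.

Final answer: 4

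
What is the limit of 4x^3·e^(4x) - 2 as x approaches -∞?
The product is a 0·∞ indeterminate form at x → -∞.
Rewrite the product as 4x^3 / e^(-4x) (an ∞/∞ form) and apply L'Hôpital, or use the standard hierarchy e^(4|x|) ≫ |x^3| as x → -∞.
The indeterminate product → 0, so the limit = -2.

Final answer: -2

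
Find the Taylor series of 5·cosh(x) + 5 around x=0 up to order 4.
5·x^4/24 + 5·x^2/2 + 10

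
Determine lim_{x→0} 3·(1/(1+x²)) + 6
Direct substitution at x = 0 gives 9.

Final answer: 9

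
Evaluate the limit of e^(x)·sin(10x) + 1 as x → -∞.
Evaluate the dominant behaviour as x → -∞; each term tends to a finite value or vanishes.
Limit = 1.

Final answer: 1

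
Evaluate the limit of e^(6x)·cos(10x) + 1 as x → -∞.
Evaluate the dominant behaviour as x → -∞; each term tends to a finite value or vanishes.
Limit = 1.

Final answer: 1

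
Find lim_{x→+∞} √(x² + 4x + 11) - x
This is an ∞ − ∞ indeterminate form.
Multiply and divide by the conjugate √(x²+4x + 11) + x; the x² terms cancel, leaving (4x + 11)/(√(x²+4x + 11)+x) → 4/2 = 2.
Limit = 2.

Final answer: 2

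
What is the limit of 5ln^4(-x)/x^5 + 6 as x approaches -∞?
The quotient is an ∞/∞ indeterminate form as x → -∞.
Compare growth rates of the dominant terms (exponentials ≫ polynomials ≫ logarithms), or apply L'Hôpital's rule; the quotient → 0.
Adding the constant: 0 + 6 = 6. Limit = 6.

Final answer: 6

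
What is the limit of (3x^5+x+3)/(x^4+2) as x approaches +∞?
This is an ∞/∞ indeterminate form as x → +∞.
Divide numerator and denominator by x^5 and let the lower-order terms vanish; the numerator's degree 5 exceeds the denominator's degree 4, so the quotient diverges.
Limit = ∞.

Final answer: ∞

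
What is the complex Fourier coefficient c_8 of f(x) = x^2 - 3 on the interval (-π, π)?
Compute the real Fourier coefficients first: a_8 = 1/16, b_8 = 0.
Then c_8 = (a_8 − i·b_8)/2 = 1/32.

Final answer: 1/32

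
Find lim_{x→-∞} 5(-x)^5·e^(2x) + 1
The product is a 0·∞ indeterminate form at x → -∞.
Rewrite the product as 5(-x)^5 / e^(-2x) (an ∞/∞ form) and apply L'Hôpital, or use the standard hierarchy e^(2|x|) ≫ |(-x)^5| as x → -∞.
The indeterminate product → 0, so the limit = 1.

Final answer: 1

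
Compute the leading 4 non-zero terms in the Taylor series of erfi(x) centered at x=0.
x^7/(21·√(π)) + x^5/(5·√(π)) + 2·x^3/(3·√(π)) + 2·x/√(π)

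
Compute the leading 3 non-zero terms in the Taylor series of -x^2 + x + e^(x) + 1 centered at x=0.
-x^2/2 + 2·x + 2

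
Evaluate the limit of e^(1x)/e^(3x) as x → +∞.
This is an ∞/∞ indeterminate form as x → +∞.
Rewrite e^(1x)/e^(3x) = e^((1−3)x) = e^(-2x); the exponent coefficient is -2 < 0 so e^(-2x) → 0.
Limit = 0.

Final answer: 0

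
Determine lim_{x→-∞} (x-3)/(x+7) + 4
Evaluate the dominant behaviour as x → -∞; each term tends to a finite value or vanishes.
Limit = 5.

Final answer: 5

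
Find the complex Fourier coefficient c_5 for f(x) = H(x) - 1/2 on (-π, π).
Compute the real Fourier coefficients first: a_5 = 0, b_5 = 2/(5·π).
Then c_5 = (a_5 − i·b_5)/2 = -i/(5·π).

Final answer: -i/(5·π)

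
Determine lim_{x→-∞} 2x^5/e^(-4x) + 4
The quotient is an ∞/∞ indeterminate form as x → -∞.
Compare growth rates of the dominant terms (exponentials ≫ polynomials ≫ logarithms), or apply L'Hôpital's rule; the quotient → 0.
Adding the constant: 0 + 4 = 4. Limit = 4.

Final answer: 4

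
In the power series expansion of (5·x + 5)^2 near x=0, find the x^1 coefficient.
Expand to order 1: (5·x + 5)^2 = 50·x + 25 + O(x^2).
The coefficient of x^1 is 50.

Final answer: 50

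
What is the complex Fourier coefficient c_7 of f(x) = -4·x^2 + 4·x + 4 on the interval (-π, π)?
Compute the real Fourier coefficients first: a_7 = 16/49, b_7 = 8/7.
Then c_7 = (a_7 − i·b_7)/2 = 8/49 - 4·i/7.

Final answer: 8/49 - 4·i/7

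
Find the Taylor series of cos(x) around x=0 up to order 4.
x^4/24 - x^2/2 + 1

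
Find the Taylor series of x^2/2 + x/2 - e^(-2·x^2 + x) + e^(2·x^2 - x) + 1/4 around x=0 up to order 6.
17·x^6/6 - 241·x^5/60 + 2·x^4 - x^3/3 + 9·x^2/2 - 3·x/2 + 1/4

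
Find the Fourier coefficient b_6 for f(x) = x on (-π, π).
b_6 = (1/π) ∫_{-π}^{π} f(x)·sin(6x) dx.
Evaluate the integral (use parity and integration by parts as needed): b_6 = -1/3.

Final answer: -1/3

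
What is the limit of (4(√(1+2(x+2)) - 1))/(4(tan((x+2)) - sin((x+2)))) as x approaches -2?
Both numerator and denominator → 0 as x → -2; this is a 0/0 indeterminate form.
Expand each to leading order near x = -2: numerator ~ 4·(x + 2), denominator ~ 2·(x + 2)^3.
The limit of the ratio is ∞.

Final answer: ∞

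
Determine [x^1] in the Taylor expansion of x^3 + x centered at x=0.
Expand to order 1: x^3 + x = x + O(x^2).
The coefficient of x^1 is 1.

Final answer: 1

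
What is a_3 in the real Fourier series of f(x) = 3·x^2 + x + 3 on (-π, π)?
a_3 = (1/π) ∫_{-π}^{π} f(x)·cos(3x) dx.
Evaluate the integral (use parity and integration by parts as needed): a_3 = -4/3.

Final answer: -4/3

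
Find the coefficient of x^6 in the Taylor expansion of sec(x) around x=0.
Expand to order 6: sec(x) = 61·x^6/720 + 5·x^4/24 + x^2/2 + 1 + O(x^7).
The coefficient of x^6 is 61/720.

Final answer: 61/720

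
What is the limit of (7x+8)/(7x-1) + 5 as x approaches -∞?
Evaluate the dominant behaviour as x → -∞; each term tends to a finite value or vanishes.
Limit = 6.

Final answer: 6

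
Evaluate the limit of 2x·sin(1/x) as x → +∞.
As x → +∞: let u = 1/x → 0⁺; then 2·x·sin(1/x) = 2·1·sin(u)/u → 2·1·1 = 2.
Limit = 2.

Final answer: 2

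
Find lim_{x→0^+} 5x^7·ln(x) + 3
The product is a 0·∞ indeterminate form at x → 0⁺.
Rewrite the product as 5·ln(x) / x^(-7) and apply L'Hôpital, or use the standard hierarchy x^(-7) ≫ |ln x| as x → 0⁺.
The indeterminate product → 0, so the limit = 3.

Final answer: 3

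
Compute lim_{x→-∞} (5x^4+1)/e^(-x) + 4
The quotient is an ∞/∞ indeterminate form as x → -∞.
Compare growth rates of the dominant terms (exponentials ≫ polynomials ≫ logarithms), or apply L'Hôpital's rule; the quotient → 0.
Adding the constant: 0 + 4 = 4. Limit = 4.

Final answer: 4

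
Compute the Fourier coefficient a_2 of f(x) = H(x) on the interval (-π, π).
a_2 = (1/π) ∫_{-π}^{π} f(x)·cos(2x) dx.
Evaluate the integral (use parity and integration by parts as needed): a_2 = 0.

Final answer: 0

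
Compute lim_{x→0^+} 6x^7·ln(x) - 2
The product is a 0·∞ indeterminate form at x → 0⁺.
Rewrite the product as 6·ln(x) / x^(-7) and apply L'Hôpital, or use the standard hierarchy x^(-7) ≫ |ln x| as x → 0⁺.
The indeterminate product → 0, so the limit = -2.

Final answer: -2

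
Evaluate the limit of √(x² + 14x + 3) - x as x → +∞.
This is an ∞ − ∞ indeterminate form.
Multiply and divide by the conjugate √(x²+14x + 3) + x; the x² terms cancel, leaving (14x + 3)/(√(x²+14x + 3)+x) → 14/2 = 7.
Limit = 7.

Final answer: 7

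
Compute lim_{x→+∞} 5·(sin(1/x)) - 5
Evaluate the dominant behaviour as x → +∞; each term tends to a finite value or vanishes.
Limit = -5.

Final answer: -5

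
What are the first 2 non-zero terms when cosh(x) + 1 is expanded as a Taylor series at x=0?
x^2/2 + 2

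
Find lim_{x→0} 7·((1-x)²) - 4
Direct substitution at x = 0 gives 3.

Final answer: 3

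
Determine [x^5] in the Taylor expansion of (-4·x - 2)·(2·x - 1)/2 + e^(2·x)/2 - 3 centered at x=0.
Expand to order 5: (-4·x - 2)·(2·x - 1)/2 + e^(2·x)/2 - 3 = 2·x^5/15 + x^4/3 + 2·x^3/3 - 3·x^2 + x - 3/2 + O(x^6).
The coefficient of x^5 is 2/15.

Final answer: 2/15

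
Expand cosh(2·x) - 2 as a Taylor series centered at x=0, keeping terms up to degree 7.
4·x^6/45 + 2·x^4/3 + 2·x^2 - 1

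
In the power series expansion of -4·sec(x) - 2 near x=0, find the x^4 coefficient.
Expand to order 4: -4·sec(x) - 2 = -5·x^4/6 - 2·x^2 - 6 + O(x^5).
The coefficient of x^4 is -5/6.

Final answer: -5/6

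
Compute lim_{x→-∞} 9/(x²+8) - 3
Evaluate the dominant behaviour as x → -∞; each term tends to a finite value or vanishes.
Limit = -3.

Final answer: -3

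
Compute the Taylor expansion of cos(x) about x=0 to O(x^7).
-x^6/720 + x^4/24 - x^2/2 + 1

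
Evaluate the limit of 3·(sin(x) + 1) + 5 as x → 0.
Direct substitution at x = 0 gives 8.

Final answer: 8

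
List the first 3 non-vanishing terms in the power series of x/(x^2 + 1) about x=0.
x^5 - x^3 + x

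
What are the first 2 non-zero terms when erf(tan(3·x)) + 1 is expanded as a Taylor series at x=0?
6·x/√(π) + 1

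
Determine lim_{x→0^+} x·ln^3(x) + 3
The product is a 0·∞ indeterminate form at x → 0⁺.
Rewrite the product as ln^3(x) / x^(-1) and apply L'Hôpital, or use the standard hierarchy x^(-1) ≫ |ln x|^3 as x → 0⁺.
The indeterminate product → 0, so the limit = 3.

Final answer: 3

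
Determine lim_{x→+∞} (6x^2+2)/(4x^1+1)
This is an ∞/∞ indeterminate form as x → +∞.
Divide numerator and denominator by x^2 and let the lower-order terms vanish; the numerator's degree 2 exceeds the denominator's degree 1, so the quotient diverges.
Limit = ∞.

Final answer: ∞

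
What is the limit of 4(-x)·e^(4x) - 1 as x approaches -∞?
The product is a 0·∞ indeterminate form at x → -∞.
Rewrite the product as 4(-x) / e^(-4x) (an ∞/∞ form) and apply L'Hôpital, or use the standard hierarchy e^(4|x|) ≫ |(-x)| as x → -∞.
The indeterminate product → 0, so the limit = -1.

Final answer: -1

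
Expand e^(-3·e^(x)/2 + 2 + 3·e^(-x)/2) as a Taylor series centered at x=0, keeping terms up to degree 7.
-274·x^7·e^(2)/105 + 277·x^6·e^(2)/80 - 43·x^5·e^(2)/10 + 39·x^4·e^(2)/8 - 5·x^3·e^(2) + 9·x^2·e^(2)/2 - 3·x·e^(2) + e^(2)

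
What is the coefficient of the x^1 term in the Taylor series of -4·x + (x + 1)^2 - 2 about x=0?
Expand to order 1: -4·x + (x + 1)^2 - 2 = -2·x - 1 + O(x^2).
The coefficient of x^1 is -2.

Final answer: -2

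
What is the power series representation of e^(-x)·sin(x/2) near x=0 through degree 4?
-x^4/16 + 11·x^3/48 - x^2/2 + x/2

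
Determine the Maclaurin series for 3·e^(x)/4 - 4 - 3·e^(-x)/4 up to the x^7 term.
x^7/3360 + x^5/80 + x^3/4 + 3·x/2 - 4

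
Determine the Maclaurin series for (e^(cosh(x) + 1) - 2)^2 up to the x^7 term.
x^6·(-2 + e^(2))^2·(31·e^(2)/(360·(-2 + e^(2))) + e^(4)/(6·(-2 + e^(2))^2)) + x^4·(-2 + e^(2))^2·(e^(2)/(3·(-2 + e^(2))) + e^(4)/(4·(-2 + e^(2))^2)) + x^2·(-2 + e^(2))·e^(2) + (-2 + e^(2))^2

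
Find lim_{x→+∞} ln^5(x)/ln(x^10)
This is an ∞/∞ indeterminate form as x → +∞.
Write ln(x^10) = 10·ln(x), reducing the quotient to ln^4(x)/10 → ∞.
Limit = ∞.

Final answer: ∞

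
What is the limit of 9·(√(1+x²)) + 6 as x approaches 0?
Direct substitution at x = 0 gives 15.

Final answer: 15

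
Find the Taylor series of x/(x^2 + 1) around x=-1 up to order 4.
-1/2 + (x + 1)^2/4 + (x + 1)^3/4 + (x + 1)^4/8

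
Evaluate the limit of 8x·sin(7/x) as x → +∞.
As x → +∞: let u = 7/x → 0⁺; then 8·x·sin(7/x) = 8·7·sin(u)/u → 8·7·1 = 56.
Limit = 56.

Final answer: 56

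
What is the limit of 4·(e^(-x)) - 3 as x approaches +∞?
Evaluate the dominant behaviour as x → +∞; each term tends to a finite value or vanishes.
Limit = -3.

Final answer: -3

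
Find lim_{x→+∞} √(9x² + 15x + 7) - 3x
As x → +∞: multiply by the conjugate to get (15x+7)/(√(9x²+15x+7)+3x); the denominator ~ 6x, so the limit is 15/6 = 5/2.
Limit = 5/2.

Final answer: 5/2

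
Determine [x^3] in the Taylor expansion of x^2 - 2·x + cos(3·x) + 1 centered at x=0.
Expand to order 3: x^2 - 2·x + cos(3·x) + 1 = -7·x^2/2 - 2·x + 2 + O(x^4).
The coefficient of x^3 is 0.

Final answer: 0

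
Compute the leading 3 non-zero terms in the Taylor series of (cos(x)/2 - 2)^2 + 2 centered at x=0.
-x^6/120 + 3·x^2/4 + 17/4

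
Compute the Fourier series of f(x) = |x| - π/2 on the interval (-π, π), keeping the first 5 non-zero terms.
-4·cos(x)/π - 4·cos(3·x)/(9·π) - 4·cos(5·x)/(25·π) - 4·cos(7·x)/(49·π) - 4·cos(9·x)/(81·π)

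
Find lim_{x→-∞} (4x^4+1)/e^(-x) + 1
The quotient is an ∞/∞ indeterminate form as x → -∞.
Compare growth rates of the dominant terms (exponentials ≫ polynomials ≫ logarithms), or apply L'Hôpital's rule; the quotient → 0.
Adding the constant: 0 + 1 = 1. Limit = 1.

Final answer: 1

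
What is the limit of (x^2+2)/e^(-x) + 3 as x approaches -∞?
The quotient is an ∞/∞ indeterminate form as x → -∞.
Compare growth rates of the dominant terms (exponentials ≫ polynomials ≫ logarithms), or apply L'Hôpital's rule; the quotient → 0.
Adding the constant: 0 + 3 = 3. Limit = 3.

Final answer: 3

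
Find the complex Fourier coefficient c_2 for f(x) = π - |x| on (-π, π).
Compute the real Fourier coefficients first: a_2 = 0, b_2 = 0.
Then c_2 = (a_2 − i·b_2)/2 = 0.

Final answer: 0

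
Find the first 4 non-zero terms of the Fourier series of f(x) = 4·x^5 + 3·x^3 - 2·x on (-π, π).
(-154·π^2 + 8·π^4 + 920)·sin(x) + (-4·π^4 - 47/2 + 17·π^2)·sin(2·x) + (-106·π^2/27 + 104/81 + 8·π^4/3)·sin(3·x) + (-2·π^4 + 5/8 + π^2)·sin(4·x)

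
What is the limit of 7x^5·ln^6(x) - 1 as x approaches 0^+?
The product is a 0·∞ indeterminate form at x → 0⁺.
Rewrite the product as 7·ln^6(x) / x^(-5) and apply L'Hôpital, or use the standard hierarchy x^(-5) ≫ |ln x|^6 as x → 0⁺.
The indeterminate product → 0, so the limit = -1.

Final answer: -1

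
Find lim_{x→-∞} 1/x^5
Evaluate the dominant behaviour as x → -∞; each term tends to a finite value or vanishes.
Limit = 0.

Final answer: 0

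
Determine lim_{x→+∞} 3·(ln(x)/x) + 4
Evaluate the dominant behaviour as x → +∞; each term tends to a finite value or vanishes.
Limit = 4.

Final answer: 4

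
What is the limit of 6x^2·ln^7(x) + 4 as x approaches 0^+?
The product is a 0·∞ indeterminate form at x → 0⁺.
Rewrite the product as 6·ln^7(x) / x^(-2) and apply L'Hôpital, or use the standard hierarchy x^(-2) ≫ |ln x|^7 as x → 0⁺.
The indeterminate product → 0, so the limit = 4.

Final answer: 4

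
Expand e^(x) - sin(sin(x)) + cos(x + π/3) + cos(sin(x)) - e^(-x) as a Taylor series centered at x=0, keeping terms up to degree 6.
-5·x^6/96 + x^5·(-1/12 - √(3)/240) + 11·x^4/48 + x^3·(√(3)/12 + 2/3) - 3·x^2/4 + x·(1 - √(3)/2) + 3/2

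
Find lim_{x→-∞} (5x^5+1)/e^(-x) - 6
The quotient is an ∞/∞ indeterminate form as x → -∞.
Compare growth rates of the dominant terms (exponentials ≫ polynomials ≫ logarithms), or apply L'Hôpital's rule; the quotient → 0.
Adding the constant: 0 - 6 = -6. Limit = -6.

Final answer: -6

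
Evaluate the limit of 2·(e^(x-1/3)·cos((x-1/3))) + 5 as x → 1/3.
Direct substitution at x = 1/3 gives 7.

Final answer: 7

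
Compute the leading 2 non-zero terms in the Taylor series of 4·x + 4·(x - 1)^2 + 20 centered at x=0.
24 - 4·x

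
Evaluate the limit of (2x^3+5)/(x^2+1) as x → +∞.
This is an ∞/∞ indeterminate form as x → +∞.
Divide numerator and denominator by x^3 and let the lower-order terms vanish; the numerator's degree 3 exceeds the denominator's degree 2, so the quotient diverges.
Limit = ∞.

Final answer: ∞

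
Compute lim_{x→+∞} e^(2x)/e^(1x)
This is an ∞/∞ indeterminate form as x → +∞.
Rewrite e^(2x)/e^(1x) = e^((2−1)x) = e^(x); the exponent coefficient is 1 > 0 so e^(x) → ∞.
Limit = ∞.

Final answer: ∞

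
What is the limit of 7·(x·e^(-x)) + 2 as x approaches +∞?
Evaluate the dominant behaviour as x → +∞; each term tends to a finite value or vanishes.
Limit = 2.

Final answer: 2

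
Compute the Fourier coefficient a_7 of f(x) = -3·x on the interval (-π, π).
a_7 = (1/π) ∫_{-π}^{π} f(x)·cos(7x) dx.
Evaluate the integral (use parity and integration by parts as needed): a_7 = 0.

Final answer: 0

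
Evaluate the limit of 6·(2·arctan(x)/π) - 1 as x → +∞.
Evaluate the dominant behaviour as x → +∞; each term tends to a finite value or vanishes.
Limit = 5.

Final answer: 5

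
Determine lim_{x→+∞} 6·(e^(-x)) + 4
Evaluate the dominant behaviour as x → +∞; each term tends to a finite value or vanishes.
Limit = 4.

Final answer: 4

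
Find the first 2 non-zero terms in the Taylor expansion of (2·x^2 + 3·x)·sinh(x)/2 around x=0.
x^3 + 3·x^2/2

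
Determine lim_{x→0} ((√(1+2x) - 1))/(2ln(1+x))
Both numerator and denominator → 0 as x → 0; this is a 0/0 indeterminate form.
Expand each to leading order near x = 0: numerator ~ x, denominator ~ 2·x.
The limit of the ratio is 1/2.

Final answer: 1/2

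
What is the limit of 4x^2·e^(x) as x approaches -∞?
This is a 0·∞ indeterminate form at x → -∞.
Rewrite the product as 4x^2 / e^(-x) (an ∞/∞ form) and apply L'Hôpital, or use the standard hierarchy e^(|x|) ≫ |x^2| as x → -∞.
The indeterminate product → 0, so the limit = 0.

Final answer: 0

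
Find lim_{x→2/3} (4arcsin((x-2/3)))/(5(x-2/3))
Both numerator and denominator → 0 as x → 2/3; this is a 0/0 indeterminate form.
Expand each to leading order near x = 2/3: numerator ~ 4·(x - 2/3), denominator ~ 5·(x - 2/3).
The limit of the ratio is 4/5.

Final answer: 4/5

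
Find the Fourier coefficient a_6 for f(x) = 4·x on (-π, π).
a_6 = (1/π) ∫_{-π}^{π} f(x)·cos(6x) dx.
Evaluate the integral (use parity and integration by parts as needed): a_6 = 0.

Final answer: 0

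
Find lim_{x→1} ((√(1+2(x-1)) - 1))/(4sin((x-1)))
Both numerator and denominator → 0 as x → 1; this is a 0/0 indeterminate form.
Expand each to leading order near x = 1: numerator ~ (x - 1), denominator ~ 4·(x - 1).
The limit of the ratio is 1/4.

Final answer: 1/4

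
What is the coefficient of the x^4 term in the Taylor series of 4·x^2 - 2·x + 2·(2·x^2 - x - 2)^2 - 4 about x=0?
Expand to order 4: 4·x^2 - 2·x + 2·(2·x^2 - x - 2)^2 - 4 = 8·x^4 - 8·x^3 - 10·x^2 + 6·x + 4 + O(x^5).
The coefficient of x^4 is 8.

Final answer: 8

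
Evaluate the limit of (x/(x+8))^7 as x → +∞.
As x → +∞: x/(x+8) = 1/(1 + 8/x) → 1, and the 7th power of a limit-1 base also → 1.
Limit = 1.

Final answer: 1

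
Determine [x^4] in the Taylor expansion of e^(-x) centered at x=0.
Expand to order 4: e^(-x) = x^4/24 - x^3/6 + x^2/2 - x + 1 + O(x^5).
The coefficient of x^4 is 1/24.

Final answer: 1/24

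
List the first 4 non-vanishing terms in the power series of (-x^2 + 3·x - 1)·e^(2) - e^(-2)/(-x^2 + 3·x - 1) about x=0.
21·x^3·e^(-2) + x^2·(-e^(2) + 8·e^(-2)) + x·(3·e^(-2) + 3·e^(2)) - e^(2) + e^(-2)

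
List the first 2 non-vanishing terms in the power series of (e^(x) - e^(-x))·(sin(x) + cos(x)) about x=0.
2·x^2 + 2·x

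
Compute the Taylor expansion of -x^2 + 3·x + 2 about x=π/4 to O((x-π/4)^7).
-π^2/16 + 2 + 3·π/4 + (3 - π/2)·(x - π/4) - (x - π/4)^2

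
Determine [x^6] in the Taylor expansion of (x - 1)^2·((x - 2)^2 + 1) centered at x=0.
Expand to order 6: (x - 1)^2·((x - 2)^2 + 1) = x^4 - 6·x^3 + 14·x^2 - 14·x + 5 + O(x^7).
The coefficient of x^6 is 0.

Final answer: 0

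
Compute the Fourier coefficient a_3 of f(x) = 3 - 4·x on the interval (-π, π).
a_3 = (1/π) ∫_{-π}^{π} f(x)·cos(3x) dx.
Evaluate the integral (use parity and integration by parts as needed): a_3 = 0.

Final answer: 0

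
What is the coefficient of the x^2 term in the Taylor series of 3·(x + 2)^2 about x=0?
Expand to order 2: 3·(x + 2)^2 = 3·x^2 + 12·x + 12 + O(x^3).
The coefficient of x^2 is 3.

Final answer: 3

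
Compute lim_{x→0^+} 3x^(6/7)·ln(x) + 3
The product is a 0·∞ indeterminate form at x → 0⁺.
Rewrite the product as 3·ln(x) / x^(-6/7) and apply L'Hôpital, or use the standard hierarchy x^(-6/7) ≫ |ln x| as x → 0⁺.
The indeterminate product → 0, so the limit = 3.

Final answer: 3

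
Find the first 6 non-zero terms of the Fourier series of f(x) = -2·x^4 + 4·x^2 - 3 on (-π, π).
(-112 + 16·π^2)·cos(x) + (10 - 4·π^2)·cos(2·x) + (-80/27 + 16·π^2/9)·cos(3·x) + (11/8 - π^2)·cos(4·x) + (-496/625 + 16·π^2/25)·cos(5·x) - 2·π^4/5 - 3 + 4·π^2/3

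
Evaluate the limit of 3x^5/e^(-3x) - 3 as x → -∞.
The quotient is an ∞/∞ indeterminate form as x → -∞.
Compare growth rates of the dominant terms (exponentials ≫ polynomials ≫ logarithms), or apply L'Hôpital's rule; the quotient → 0.
Adding the constant: 0 - 3 = -3. Limit = -3.

Final answer: -3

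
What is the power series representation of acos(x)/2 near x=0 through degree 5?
-3·x^5/80 - x^3/12 - x/2 + π/4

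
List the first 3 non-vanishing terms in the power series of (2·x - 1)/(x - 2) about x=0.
-3·x^2/8 - 3·x/4 + 1/2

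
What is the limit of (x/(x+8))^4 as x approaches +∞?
As x → +∞: x/(x+8) = 1/(1 + 8/x) → 1, and the 4th power of a limit-1 base also → 1.
Limit = 1.

Final answer: 1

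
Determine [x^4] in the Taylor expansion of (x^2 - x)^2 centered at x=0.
Expand to order 4: (x^2 - x)^2 = x^4 - 2·x^3 + x^2 + O(x^5).
The coefficient of x^4 is 1.

Final answer: 1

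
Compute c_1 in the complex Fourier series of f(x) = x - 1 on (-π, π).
Compute the real Fourier coefficients first: a_1 = 0, b_1 = 2.
Then c_1 = (a_1 − i·b_1)/2 = -i.

Final answer: -i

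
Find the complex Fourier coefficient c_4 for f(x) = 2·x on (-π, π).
Compute the real Fourier coefficients first: a_4 = 0, b_4 = -1.
Then c_4 = (a_4 − i·b_4)/2 = i/2.

Final answer: i/2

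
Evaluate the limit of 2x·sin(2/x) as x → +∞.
As x → +∞: let u = 2/x → 0⁺; then 2·x·sin(2/x) = 2·2·sin(u)/u → 2·2·1 = 4.
Limit = 4.

Final answer: 4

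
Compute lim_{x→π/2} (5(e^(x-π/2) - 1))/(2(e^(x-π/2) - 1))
Both numerator and denominator → 0 as x → π/2; this is a 0/0 indeterminate form.
Expand each to leading order near x = π/2: numerator ~ 5·(x - π/2), denominator ~ 2·(x - π/2).
The limit of the ratio is 5/2.

Final answer: 5/2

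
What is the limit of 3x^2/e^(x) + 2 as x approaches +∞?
The quotient is an ∞/∞ indeterminate form as x → +∞.
The exponential denominator e^(x) dominates the polynomial numerator (e^x ≫ x^2 as x → ∞), so the quotient → 0.
Adding the constant: 0 + 2 = 2. Limit = 2.

Final answer: 2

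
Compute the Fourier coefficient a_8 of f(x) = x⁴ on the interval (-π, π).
a_8 = (1/π) ∫_{-π}^{π} f(x)·cos(8x) dx.
Evaluate the integral (use parity and integration by parts as needed): a_8 = -3/256 + π^2/8.

Final answer: -3/256 + π^2/8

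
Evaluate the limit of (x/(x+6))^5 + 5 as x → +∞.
As x → +∞: x/(x+6) = 1/(1 + 6/x) → 1, and the 5th power of a limit-1 base also → 1; with the additive constant, 1 + 5 = 6.
Limit = 6.

Final answer: 6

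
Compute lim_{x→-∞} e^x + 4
Evaluate the dominant behaviour as x → -∞; each term tends to a finite value or vanishes.
Limit = 4.

Final answer: 4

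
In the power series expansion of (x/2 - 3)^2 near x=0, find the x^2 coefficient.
Expand to order 2: (x/2 - 3)^2 = x^2/4 - 3·x + 9 + O(x^3).
The coefficient of x^2 is 1/4.

Final answer: 1/4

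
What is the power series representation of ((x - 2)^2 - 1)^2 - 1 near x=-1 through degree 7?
63 - 96·(x + 1) + 52·(x + 1)^2 - 12·(x + 1)^3 + (x + 1)^4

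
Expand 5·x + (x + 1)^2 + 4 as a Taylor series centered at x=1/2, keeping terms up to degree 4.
35/4 + 8·(x - 1/2) + (x - 1/2)^2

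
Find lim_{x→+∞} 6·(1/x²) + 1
Evaluate the dominant behaviour as x → +∞; each term tends to a finite value or vanishes.
Limit = 1.

Final answer: 1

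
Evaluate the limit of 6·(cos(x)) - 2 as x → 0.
Direct substitution at x = 0 gives 4.

Final answer: 4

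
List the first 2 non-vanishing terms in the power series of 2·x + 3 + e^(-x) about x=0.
x + 4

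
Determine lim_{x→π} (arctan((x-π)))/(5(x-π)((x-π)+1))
Both numerator and denominator → 0 as x → π; this is a 0/0 indeterminate form.
Expand each to leading order near x = π: numerator ~ (x - π), denominator ~ 5·(x - π).
The limit of the ratio is 1/5.

Final answer: 1/5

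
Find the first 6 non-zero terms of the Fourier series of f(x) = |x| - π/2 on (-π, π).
-4·cos(x)/π - 4·cos(3·x)/(9·π) - 4·cos(5·x)/(25·π) - 4·cos(7·x)/(49·π) - 4·cos(9·x)/(81·π) - 4·cos(11·x)/(121·π)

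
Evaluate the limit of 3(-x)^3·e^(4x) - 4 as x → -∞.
The product is a 0·∞ indeterminate form at x → -∞.
Rewrite the product as 3(-x)^3 / e^(-4x) (an ∞/∞ form) and apply L'Hôpital, or use the standard hierarchy e^(4|x|) ≫ |(-x)^3| as x → -∞.
The indeterminate product → 0, so the limit = -4.

Final answer: -4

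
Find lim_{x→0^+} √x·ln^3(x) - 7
The product is a 0·∞ indeterminate form at x → 0⁺.
Rewrite the product as ln^3(x) / x^(-1/2) and apply L'Hôpital, or use the standard hierarchy x^(-1/2) ≫ |ln x|^3 as x → 0⁺.
The indeterminate product → 0, so the limit = -7.

Final answer: -7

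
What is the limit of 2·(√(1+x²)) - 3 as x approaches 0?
Direct substitution at x = 0 gives -1.

Final answer: -1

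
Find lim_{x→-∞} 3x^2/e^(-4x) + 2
The quotient is an ∞/∞ indeterminate form as x → -∞.
Compare growth rates of the dominant terms (exponentials ≫ polynomials ≫ logarithms), or apply L'Hôpital's rule; the quotient → 0.
Adding the constant: 0 + 2 = 2. Limit = 2.

Final answer: 2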